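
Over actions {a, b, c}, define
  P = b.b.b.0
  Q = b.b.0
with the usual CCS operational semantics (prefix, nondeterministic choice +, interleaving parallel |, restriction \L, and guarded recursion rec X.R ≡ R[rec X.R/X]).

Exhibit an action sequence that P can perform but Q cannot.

P's transition system — 4 states:
  p0 = b.b.b.0 :: -b-> p1
  p1 = b.b.0 :: -b-> p2
  p2 = b.0 :: -b-> p3
  p3 = 0 :: deadlocked
Q's transition system — 3 states:
  q0 = b.b.0 :: -b-> q1
  q1 = b.0 :: -b-> q2
  q2 = 0 :: deadlocked
Run σ = ⟨bbb⟩ on P: start {p0}
  [1] b ⇒ {p1}
  [2] b ⇒ {p2}
  [3] b ⇒ {p3}
  — P admits the full trace.
Run σ = ⟨bbb⟩ on Q: start {q0}
  [1] b ⇒ {q1}
  [2] b ⇒ {q2}
  [3] b ⇒ no successor for Q

bbb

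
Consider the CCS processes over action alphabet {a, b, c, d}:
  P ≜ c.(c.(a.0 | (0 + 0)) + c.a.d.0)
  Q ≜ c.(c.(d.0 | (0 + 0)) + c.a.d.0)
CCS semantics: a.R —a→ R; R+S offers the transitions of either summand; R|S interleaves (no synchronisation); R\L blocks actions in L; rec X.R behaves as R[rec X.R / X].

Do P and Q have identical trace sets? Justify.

Reachable graph of P (7 states):
  p0 = c.(c.(a.0 | (0 + 0)) + c.a.d.0) ⊢ =c=> p1
  p1 = c.(a.0 | (0 + 0)) + c.a.d.0 ⊢ =c=> p2, =c=> p3
  p2 = a.0 | (0 + 0) ⊢ =a=> p4
  p3 = a.d.0 ⊢ =a=> p5
  p4 = 0 | (0 + 0) ⊢ (no moves)
  p5 = d.0 ⊢ =d=> p6
  p6 = 0 ⊢ (no moves)
Reachable graph of Q (7 states):
  q0 = c.(c.(d.0 | (0 + 0)) + c.a.d.0) ⊢ =c=> q1
  q1 = c.(d.0 | (0 + 0)) + c.a.d.0 ⊢ =c=> q2, =c=> q3
  q2 = a.d.0 ⊢ =a=> q4
  q3 = d.0 | (0 + 0) ⊢ =d=> q5
  q4 = d.0 ⊢ =d=> q6
  q5 = 0 | (0 + 0) ⊢ (no moves)
  q6 = 0 ⊢ (no moves)
Executing ccd from Q (initial set {q0}):
  after c @ step 1: {q1}
  after c @ step 2: {q2, q3}
  after d @ step 3: {q5}
  — Q admits the full trace.
Executing ccd from P (initial set {p0}):
  after c @ step 1: {p1}
  after c @ step 2: {p2, p3}
  after d @ step 3: ∅  — P cannot continue

NO — witness ⟨ccd⟩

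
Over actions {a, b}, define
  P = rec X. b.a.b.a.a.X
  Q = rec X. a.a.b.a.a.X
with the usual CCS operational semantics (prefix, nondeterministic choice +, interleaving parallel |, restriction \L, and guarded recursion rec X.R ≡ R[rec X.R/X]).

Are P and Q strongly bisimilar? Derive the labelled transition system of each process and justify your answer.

LTS(P): 5 reachable states
  m0 = rec X. b.a.b.a.a.X | --b--▸ m1
  m1 = a.b.a.a.(rec X. b.a.b.a.a.X) | --a--▸ m2
  m2 = b.a.a.(rec X. b.a.b.a.a.X) | --b--▸ m3
  m3 = a.a.(rec X. b.a.b.a.a.X) | --a--▸ m4
  m4 = a.(rec X. b.a.b.a.a.X) | --a--▸ m0
LTS(Q): 5 reachable states
  n0 = rec X. a.a.b.a.a.X | --a--▸ n1
  n1 = a.b.a.a.(rec X. a.a.b.a.a.X) | --a--▸ n2
  n2 = b.a.a.(rec X. a.a.b.a.a.X) | --b--▸ n3
  n3 = a.a.(rec X. a.a.b.a.a.X) | --a--▸ n4
  n4 = a.(rec X. a.a.b.a.a.X) | --a--▸ n0
Bisimilarity quotient blocks:
  B0 = {m0}
  B1 = {m1}
  B2 = {m2}
  B3 = {m3}
  B4 = {m4}
  B5 = {n0}
  B6 = {n1}
  B7 = {n2}
  B8 = {n3}
  B9 = {n4}
m0 ∈ B0, n0 ∈ B5 → different blocks

NO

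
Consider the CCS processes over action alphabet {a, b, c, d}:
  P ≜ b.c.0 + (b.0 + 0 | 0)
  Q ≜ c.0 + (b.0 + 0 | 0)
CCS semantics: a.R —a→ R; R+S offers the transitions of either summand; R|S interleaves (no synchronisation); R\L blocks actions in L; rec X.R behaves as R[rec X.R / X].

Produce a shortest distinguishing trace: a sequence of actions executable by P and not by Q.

bc

P's transition system — 3 states:
  m0 = b.c.0 + (b.0 + 0 | 0) → -b-> m1, -b-> m2
  m1 = 0 → ∅
  m2 = c.0 → -c-> m1
Q's transition system — 2 states:
  n0 = c.0 + (b.0 + 0 | 0) → -b-> n1, -c-> n1
  n1 = 0 → ∅
Executing bc from P (initial set {m0}):
  [1] b ⇒ {m1, m2}
  [2] c ⇒ {m1}
  — P admits the full trace.
Executing bc from Q (initial set {n0}):
  [1] b ⇒ {n1}
  [2] c ⇒ no successor for Q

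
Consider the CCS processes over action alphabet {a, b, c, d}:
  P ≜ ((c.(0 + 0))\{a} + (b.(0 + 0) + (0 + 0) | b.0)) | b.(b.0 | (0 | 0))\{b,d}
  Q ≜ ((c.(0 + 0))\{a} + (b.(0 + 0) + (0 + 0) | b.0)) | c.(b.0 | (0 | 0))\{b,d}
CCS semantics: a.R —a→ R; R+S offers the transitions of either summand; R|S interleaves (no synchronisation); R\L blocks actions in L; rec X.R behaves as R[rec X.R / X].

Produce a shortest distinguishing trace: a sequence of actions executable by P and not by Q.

bb

LTS(P): 8 reachable states
  u0 = ((c.(0 + 0))\{a} + (b.(0 + 0) + (0 + 0) | b.0)) | b.(b.0 | (0 | 0))\{b,d} has moves ··b··> u1, ··b··> u2, ··b··> u3, ··c··> u4
  u1 = ((c.(0 + 0))\{a} + (b.(0 + 0) + (0 + 0) | b.0)) | (b.0 | (0 | 0))\{b,d} has moves ··b··> u5, ··b··> u6, ··c··> u7
  u2 = (0 + 0) | 0 | b.(b.0 | (0 | 0))\{b,d} has moves ··b··> u6
  u3 = (0 + 0) | b.(b.0 | (0 | 0))\{b,d} has moves ··b··> u5
  u4 = (0 + 0)\{a} | b.(b.0 | (0 | 0))\{b,d} has moves ··b··> u7
  u5 = (0 + 0) | (b.0 | (0 | 0))\{b,d} has moves ·
  u6 = (0 + 0) | 0 | (b.0 | (0 | 0))\{b,d} has moves ·
  u7 = (0 + 0)\{a} | (b.0 | (0 | 0))\{b,d} has moves ·
LTS(Q): 8 reachable states
  v0 = ((c.(0 + 0))\{a} + (b.(0 + 0) + (0 + 0) | b.0)) | c.(b.0 | (0 | 0))\{b,d} has moves ··b··> v1, ··b··> v2, ··c··> v3, ··c··> v4
  v1 = (0 + 0) | 0 | c.(b.0 | (0 | 0))\{b,d} has moves ··c··> v5
  v2 = (0 + 0) | c.(b.0 | (0 | 0))\{b,d} has moves ··c··> v6
  v3 = ((c.(0 + 0))\{a} + (b.(0 + 0) + (0 + 0) | b.0)) | (b.0 | (0 | 0))\{b,d} has moves ··b··> v5, ··b··> v6, ··c··> v7
  v4 = (0 + 0)\{a} | c.(b.0 | (0 | 0))\{b,d} has moves ··c··> v7
  v5 = (0 + 0) | 0 | (b.0 | (0 | 0))\{b,d} has moves ·
  v6 = (0 + 0) | (b.0 | (0 | 0))\{b,d} has moves ·
  v7 = (0 + 0)\{a} | (b.0 | (0 | 0))\{b,d} has moves ·
Run σ = ⟨bb⟩ on P: start {u0}
  step 1 (b): {u1, u2, u3}
  step 2 (b): {u5, u6}
  — P admits the full trace.
Run σ = ⟨bb⟩ on Q: start {v0}
  step 1 (b): {v1, v2}
  step 2 (b): ∅ (Q stuck)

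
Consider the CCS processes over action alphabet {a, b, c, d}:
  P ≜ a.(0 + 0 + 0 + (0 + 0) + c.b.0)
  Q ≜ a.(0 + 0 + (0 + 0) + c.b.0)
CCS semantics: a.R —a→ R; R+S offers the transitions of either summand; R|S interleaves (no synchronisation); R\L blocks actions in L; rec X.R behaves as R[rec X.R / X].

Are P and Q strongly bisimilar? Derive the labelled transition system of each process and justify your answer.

bisimilar

P's transition system — 4 states:
  p0 = a.(0 + 0 + 0 + (0 + 0) + c.b.0) ⊢ -a-> p1
  p1 = 0 + 0 + 0 + (0 + 0) + c.b.0 ⊢ -c-> p2
  p2 = b.0 ⊢ -b-> p3
  p3 = 0 ⊢ ∅
Q's transition system — 4 states:
  q0 = a.(0 + 0 + (0 + 0) + c.b.0) ⊢ -a-> q1
  q1 = 0 + 0 + (0 + 0) + c.b.0 ⊢ -c-> q2
  q2 = b.0 ⊢ -b-> q3
  q3 = 0 ⊢ ∅
Coarsest stable partition (strong bisimilarity classes):
  B0 = {p0, q0}
  B1 = {p1, q1}
  B2 = {p2, q2}
  B3 = {p3, q3}
p0 ∈ B0, q0 ∈ B0 → same block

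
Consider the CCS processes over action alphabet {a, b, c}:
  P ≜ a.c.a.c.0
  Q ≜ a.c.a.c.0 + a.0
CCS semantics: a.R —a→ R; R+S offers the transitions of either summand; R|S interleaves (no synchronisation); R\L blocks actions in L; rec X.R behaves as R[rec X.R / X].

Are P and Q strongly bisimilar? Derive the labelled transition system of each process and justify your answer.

P ≁ Q

P's transition system — 5 states:
  u0 = a.c.a.c.0 :: -a-> u1
  u1 = c.a.c.0 :: -c-> u2
  u2 = a.c.0 :: -a-> u3
  u3 = c.0 :: -c-> u4
  u4 = 0 :: deadlocked
Q's transition system — 5 states:
  v0 = a.c.a.c.0 + a.0 :: -a-> v1, -a-> v2
  v1 = 0 :: deadlocked
  v2 = c.a.c.0 :: -c-> v3
  v3 = a.c.0 :: -a-> v4
  v4 = c.0 :: -c-> v1
Partition-refinement fixed point:
  B0 = {u0}
  B1 = {u1, v2}
  B2 = {u2, v3}
  B3 = {u3, v4}
  B4 = {u4, v1}
  B5 = {v0}
u0 ∈ B0, v0 ∈ B5 → different blocks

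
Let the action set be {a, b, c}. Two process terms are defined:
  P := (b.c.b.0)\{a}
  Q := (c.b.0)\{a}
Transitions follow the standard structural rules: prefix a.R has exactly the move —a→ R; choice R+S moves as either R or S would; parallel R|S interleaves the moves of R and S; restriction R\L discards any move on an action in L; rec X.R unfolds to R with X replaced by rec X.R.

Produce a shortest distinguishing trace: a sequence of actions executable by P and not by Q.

b

Reachable graph of P (4 states):
  p0 = (b.c.b.0)\{a} → —b→ p1
  p1 = (c.b.0)\{a} → —c→ p2
  p2 = (b.0)\{a} → —b→ p3
  p3 = 0\{a} → ·
Reachable graph of Q (3 states):
  q0 = (c.b.0)\{a} → —c→ q1
  q1 = (b.0)\{a} → —b→ q2
  q2 = 0\{a} → ·
Trace ⟨b⟩ through P, begin at {p0}:
  step 1 (b): {p1}
  — P admits the full trace.
Trace ⟨b⟩ through Q, begin at {q0}:
  step 1 (b): no successor for Q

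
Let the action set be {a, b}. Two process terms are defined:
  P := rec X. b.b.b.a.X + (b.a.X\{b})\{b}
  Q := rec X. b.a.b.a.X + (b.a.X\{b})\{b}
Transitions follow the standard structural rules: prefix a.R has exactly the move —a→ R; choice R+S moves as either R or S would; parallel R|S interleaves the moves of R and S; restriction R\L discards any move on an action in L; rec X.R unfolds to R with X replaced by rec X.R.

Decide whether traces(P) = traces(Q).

trace-distinct — witness ⟨bb⟩

LTS(P): 4 reachable states
  s0 = rec X. b.b.b.a.X + (b.a.X\{b})\{b} ⊢ -b-> s1
  s1 = b.b.a.(rec X. b.b.b.a.X + (b.a.X\{b})\{b}) ⊢ -b-> s2
  s2 = b.a.(rec X. b.b.b.a.X + (b.a.X\{b})\{b}) ⊢ -b-> s3
  s3 = a.(rec X. b.b.b.a.X + (b.a.X\{b})\{b}) ⊢ -a-> s0
LTS(Q): 4 reachable states
  t0 = rec X. b.a.b.a.X + (b.a.X\{b})\{b} ⊢ -b-> t1
  t1 = a.b.a.(rec X. b.a.b.a.X + (b.a.X\{b})\{b}) ⊢ -a-> t2
  t2 = b.a.(rec X. b.a.b.a.X + (b.a.X\{b})\{b}) ⊢ -b-> t3
  t3 = a.(rec X. b.a.b.a.X + (b.a.X\{b})\{b}) ⊢ -a-> t0
Executing bb from P (initial set {s0}):
  after b @ step 1: {s1}
  after b @ step 2: {s2}
  P completes σ.
Executing bb from Q (initial set {t0}):
  after b @ step 1: {t1}
  after b @ step 2: ∅ (Q stuck)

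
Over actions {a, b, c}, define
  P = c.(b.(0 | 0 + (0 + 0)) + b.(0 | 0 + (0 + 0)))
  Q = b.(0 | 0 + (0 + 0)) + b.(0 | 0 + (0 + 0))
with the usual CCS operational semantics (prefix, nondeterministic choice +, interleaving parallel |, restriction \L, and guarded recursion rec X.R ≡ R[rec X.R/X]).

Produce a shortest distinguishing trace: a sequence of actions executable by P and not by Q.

P's transition system — 3 states:
  s0 = c.(b.(0 | 0 + (0 + 0)) + b.(0 | 0 + (0 + 0))) :: -c-> s1
  s1 = b.(0 | 0 + (0 + 0)) + b.(0 | 0 + (0 + 0)) :: -b-> s2
  s2 = 0 | 0 + (0 + 0) :: ·
Q's transition system — 2 states:
  t0 = b.(0 | 0 + (0 + 0)) + b.(0 | 0 + (0 + 0)) :: -b-> t1
  t1 = 0 | 0 + (0 + 0) :: ·
Run σ = ⟨c⟩ on P: start {s0}
  step 1 (c): {s1}
  P completes σ.
Run σ = ⟨c⟩ on Q: start {t0}
  step 1 (c): ∅  — Q cannot continue

c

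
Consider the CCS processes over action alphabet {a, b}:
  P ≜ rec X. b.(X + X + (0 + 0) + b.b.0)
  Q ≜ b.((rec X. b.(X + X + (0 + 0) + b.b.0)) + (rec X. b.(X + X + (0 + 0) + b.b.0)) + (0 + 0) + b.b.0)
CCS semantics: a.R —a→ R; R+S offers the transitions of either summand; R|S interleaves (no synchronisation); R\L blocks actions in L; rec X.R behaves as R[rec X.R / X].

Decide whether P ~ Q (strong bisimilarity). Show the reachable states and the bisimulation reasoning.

bisimilar

Reachable graph of P (4 states):
  m0 = rec X. b.(X + X + (0 + 0) + b.b.0) has moves -b-> m1
  m1 = (rec X. b.(X + X + (0 + 0) + b.b.0)) + (rec X. b.(X + X + (0 + 0) + b.b.0)) + (0 + 0) + b.b.0 has moves -b-> m1, -b-> m2
  m2 = b.0 has moves -b-> m3
  m3 = 0 has moves (no moves)
Reachable graph of Q (4 states):
  n0 = b.((rec X. b.(X + X + (0 + 0) + b.b.0)) + (rec X. b.(X + X + (0 + 0) + b.b.0)) + (0 + 0) + b.b.0) has moves -b-> n1
  n1 = (rec X. b.(X + X + (0 + 0) + b.b.0)) + (rec X. b.(X + X + (0 + 0) + b.b.0)) + (0 + 0) + b.b.0 has moves -b-> n1, -b-> n2
  n2 = b.0 has moves -b-> n3
  n3 = 0 has moves (no moves)
Partition-refinement fixed point:
  B0 = {m0, n0}
  B1 = {m1, n1}
  B2 = {m2, n2}
  B3 = {m3, n3}
m0 ∈ B0, n0 ∈ B0 → same block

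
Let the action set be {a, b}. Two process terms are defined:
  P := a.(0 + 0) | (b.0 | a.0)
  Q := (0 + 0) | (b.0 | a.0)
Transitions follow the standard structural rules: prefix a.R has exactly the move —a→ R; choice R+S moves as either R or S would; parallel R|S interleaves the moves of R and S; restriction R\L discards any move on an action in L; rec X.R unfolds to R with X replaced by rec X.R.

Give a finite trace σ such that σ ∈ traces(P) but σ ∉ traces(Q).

aa

Reachable graph of P (8 states):
  s0 = a.(0 + 0) | (b.0 | a.0) | -a-> s1, -a-> s2, -b-> s3
  s1 = (0 + 0) | (b.0 | a.0) | -a-> s4, -b-> s5
  s2 = a.(0 + 0) | (b.0 | 0) | -a-> s4, -b-> s6
  s3 = a.(0 + 0) | (0 | a.0) | -a-> s5, -a-> s6
  s4 = (0 + 0) | (b.0 | 0) | -b-> s7
  s5 = (0 + 0) | (0 | a.0) | -a-> s7
  s6 = a.(0 + 0) | (0 | 0) | -a-> s7
  s7 = (0 + 0) | (0 | 0) | deadlocked
Reachable graph of Q (4 states):
  t0 = (0 + 0) | (b.0 | a.0) | -a-> t1, -b-> t2
  t1 = (0 + 0) | (b.0 | 0) | -b-> t3
  t2 = (0 + 0) | (0 | a.0) | -a-> t3
  t3 = (0 + 0) | (0 | 0) | deadlocked
Run σ = ⟨aa⟩ on P: start {s0}
  step 1 (a): {s1, s2}
  step 2 (a): {s4}
  ✓ P
Run σ = ⟨aa⟩ on Q: start {t0}
  step 1 (a): {t1}
  step 2 (a): no successor for Q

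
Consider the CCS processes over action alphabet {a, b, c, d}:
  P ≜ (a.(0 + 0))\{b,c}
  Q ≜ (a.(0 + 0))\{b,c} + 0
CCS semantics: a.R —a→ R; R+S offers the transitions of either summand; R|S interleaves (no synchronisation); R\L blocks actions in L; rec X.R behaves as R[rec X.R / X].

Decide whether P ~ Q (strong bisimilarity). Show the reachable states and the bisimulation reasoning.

P's transition system — 2 states:
  u0 = (a.(0 + 0))\{b,c} ⊢ --a--▸ u1
  u1 = (0 + 0)\{b,c} ⊢ deadlocked
Q's transition system — 2 states:
  v0 = (a.(0 + 0))\{b,c} + 0 ⊢ --a--▸ v1
  v1 = (0 + 0)\{b,c} ⊢ deadlocked
Coarsest stable partition (strong bisimilarity classes):
  B0 = {u0, v0}
  B1 = {u1, v1}
u0 ∈ B0, v0 ∈ B0 → same block

P ~ Q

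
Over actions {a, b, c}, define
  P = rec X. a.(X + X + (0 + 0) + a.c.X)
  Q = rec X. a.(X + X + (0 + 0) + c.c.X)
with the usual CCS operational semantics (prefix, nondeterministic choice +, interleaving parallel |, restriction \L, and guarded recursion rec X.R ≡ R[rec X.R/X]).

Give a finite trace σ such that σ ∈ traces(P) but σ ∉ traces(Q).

LTS(P): 3 reachable states
  u0 = rec X. a.(X + X + (0 + 0) + a.c.X) :: --a--▸ u1
  u1 = (rec X. a.(X + X + (0 + 0) + a.c.X)) + (rec X. a.(X + X + (0 + 0) + a.c.X)) + (0 + 0) + a.c.(rec X. a.(X + X + (0 + 0) + a.c.X)) :: --a--▸ u1, --a--▸ u2
  u2 = c.(rec X. a.(X + X + (0 + 0) + a.c.X)) :: --c--▸ u0
LTS(Q): 3 reachable states
  v0 = rec X. a.(X + X + (0 + 0) + c.c.X) :: --a--▸ v1
  v1 = (rec X. a.(X + X + (0 + 0) + c.c.X)) + (rec X. a.(X + X + (0 + 0) + c.c.X)) + (0 + 0) + c.c.(rec X. a.(X + X + (0 + 0) + c.c.X)) :: --a--▸ v1, --c--▸ v2
  v2 = c.(rec X. a.(X + X + (0 + 0) + c.c.X)) :: --c--▸ v0
Run σ = ⟨aaca⟩ on P: start {u0}
  [1] a ⇒ {u1}
  [2] a ⇒ {u1, u2}
  [3] c ⇒ {u0}
  [4] a ⇒ {u1}
  P completes σ.
Run σ = ⟨aaca⟩ on Q: start {v0}
  [1] a ⇒ {v1}
  [2] a ⇒ {v1}
  [3] c ⇒ {v2}
  [4] a ⇒ no successor for Q

aaca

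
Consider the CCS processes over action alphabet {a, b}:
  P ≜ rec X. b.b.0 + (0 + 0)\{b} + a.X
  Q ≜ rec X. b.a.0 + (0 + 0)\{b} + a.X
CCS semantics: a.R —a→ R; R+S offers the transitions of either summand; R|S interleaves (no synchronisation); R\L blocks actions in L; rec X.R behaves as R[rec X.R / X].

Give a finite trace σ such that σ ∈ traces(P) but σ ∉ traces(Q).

LTS(P): 3 reachable states
  p0 = rec X. b.b.0 + (0 + 0)\{b} + a.X | -a-> p0, -b-> p1
  p1 = b.0 | -b-> p2
  p2 = 0 | deadlocked
LTS(Q): 3 reachable states
  q0 = rec X. b.a.0 + (0 + 0)\{b} + a.X | -a-> q0, -b-> q1
  q1 = a.0 | -a-> q2
  q2 = 0 | deadlocked
Trace ⟨bb⟩ through P, begin at {p0}:
  [1] b ⇒ {p1}
  [2] b ⇒ {p2}
  — P admits the full trace.
Trace ⟨bb⟩ through Q, begin at {q0}:
  [1] b ⇒ {q1}
  [2] b ⇒ no successor for Q

bb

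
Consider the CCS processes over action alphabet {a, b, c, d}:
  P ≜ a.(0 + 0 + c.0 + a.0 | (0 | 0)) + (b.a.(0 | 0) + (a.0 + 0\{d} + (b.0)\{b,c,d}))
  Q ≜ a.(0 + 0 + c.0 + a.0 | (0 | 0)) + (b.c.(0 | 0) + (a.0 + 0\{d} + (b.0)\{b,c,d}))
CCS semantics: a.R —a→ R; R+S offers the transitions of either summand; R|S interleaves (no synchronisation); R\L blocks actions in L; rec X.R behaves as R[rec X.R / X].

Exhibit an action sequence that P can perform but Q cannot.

P's transition system — 6 states:
  m0 = a.(0 + 0 + c.0 + a.0 | (0 | 0)) + (b.a.(0 | 0) + (a.0 + 0\{d} + (b.0)\{b,c,d})) | -a-> m1, -a-> m2, -b-> m3
  m1 = 0 | stopped
  m2 = 0 + 0 + c.0 + a.0 | (0 | 0) | -a-> m4, -c-> m1
  m3 = a.(0 | 0) | -a-> m5
  m4 = 0 | (0 | 0) | stopped
  m5 = 0 | 0 | stopped
Q's transition system — 6 states:
  n0 = a.(0 + 0 + c.0 + a.0 | (0 | 0)) + (b.c.(0 | 0) + (a.0 + 0\{d} + (b.0)\{b,c,d})) | -a-> n1, -a-> n2, -b-> n3
  n1 = 0 | stopped
  n2 = 0 + 0 + c.0 + a.0 | (0 | 0) | -a-> n4, -c-> n1
  n3 = c.(0 | 0) | -c-> n5
  n4 = 0 | (0 | 0) | stopped
  n5 = 0 | 0 | stopped
Run σ = ⟨ba⟩ on P: start {m0}
  step 1 (b): {m3}
  step 2 (a): {m5}
  ✓ P
Run σ = ⟨ba⟩ on Q: start {n0}
  step 1 (b): {n3}
  step 2 (a): ∅ (Q stuck)

ba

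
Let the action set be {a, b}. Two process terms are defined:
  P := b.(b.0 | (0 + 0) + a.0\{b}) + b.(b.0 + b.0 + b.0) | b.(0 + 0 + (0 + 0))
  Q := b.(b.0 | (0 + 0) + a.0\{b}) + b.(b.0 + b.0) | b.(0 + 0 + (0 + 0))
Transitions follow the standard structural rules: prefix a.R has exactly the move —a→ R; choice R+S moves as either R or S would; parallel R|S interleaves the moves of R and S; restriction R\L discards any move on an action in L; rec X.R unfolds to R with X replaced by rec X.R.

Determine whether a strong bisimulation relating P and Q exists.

P ~ Q

P's transition system — 9 states:
  m0 = b.(b.0 | (0 + 0) + a.0\{b}) + b.(b.0 + b.0 + b.0) | b.(0 + 0 + (0 + 0)) :: —b→ m1, —b→ m2, —b→ m3
  m1 = (b.0 + b.0 + b.0) | b.(0 + 0 + (0 + 0)) :: —b→ m4, —b→ m5
  m2 = b.(b.0 + b.0 + b.0) | (0 + 0 + (0 + 0)) :: —b→ m4
  m3 = b.0 | (0 + 0) + a.0\{b} :: —a→ m6, —b→ m7
  m4 = (b.0 + b.0 + b.0) | (0 + 0 + (0 + 0)) :: —b→ m8
  m5 = 0 | b.(0 + 0 + (0 + 0)) :: —b→ m8
  m6 = 0\{b} :: stopped
  m7 = 0 | (0 + 0) :: stopped
  m8 = 0 | (0 + 0 + (0 + 0)) :: stopped
Q's transition system — 9 states:
  n0 = b.(b.0 | (0 + 0) + a.0\{b}) + b.(b.0 + b.0) | b.(0 + 0 + (0 + 0)) :: —b→ n1, —b→ n2, —b→ n3
  n1 = (b.0 + b.0) | b.(0 + 0 + (0 + 0)) :: —b→ n4, —b→ n5
  n2 = b.(b.0 + b.0) | (0 + 0 + (0 + 0)) :: —b→ n4
  n3 = b.0 | (0 + 0) + a.0\{b} :: —a→ n6, —b→ n7
  n4 = (b.0 + b.0) | (0 + 0 + (0 + 0)) :: —b→ n8
  n5 = 0 | b.(0 + 0 + (0 + 0)) :: —b→ n8
  n6 = 0\{b} :: stopped
  n7 = 0 | (0 + 0) :: stopped
  n8 = 0 | (0 + 0 + (0 + 0)) :: stopped
Partition-refinement fixed point:
  B0 = {m0, n0}
  B1 = {m1, m2, n1, n2}
  B2 = {m4, m5, n4, n5}
  B3 = {m6, m7, m8, n6, n7, n8}
  B4 = {m3, n3}
m0 ∈ B0, n0 ∈ B0 → same block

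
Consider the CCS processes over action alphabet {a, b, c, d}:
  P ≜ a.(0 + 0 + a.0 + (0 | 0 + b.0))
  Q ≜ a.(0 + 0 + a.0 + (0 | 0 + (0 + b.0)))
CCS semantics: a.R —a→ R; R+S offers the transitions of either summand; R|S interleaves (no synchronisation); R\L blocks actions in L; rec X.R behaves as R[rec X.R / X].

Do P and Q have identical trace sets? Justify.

YES

P's transition system — 3 states:
  s0 = a.(0 + 0 + a.0 + (0 | 0 + b.0)) ⊢ =a=> s1
  s1 = 0 + 0 + a.0 + (0 | 0 + b.0) ⊢ =a=> s2, =b=> s2
  s2 = 0 ⊢ stopped
Q's transition system — 3 states:
  t0 = a.(0 + 0 + a.0 + (0 | 0 + (0 + b.0))) ⊢ =a=> t1
  t1 = 0 + 0 + a.0 + (0 | 0 + (0 + b.0)) ⊢ =a=> t2, =b=> t2
  t2 = 0 ⊢ stopped
Bisimilarity quotient blocks:
  B0 = {s0, t0}
  B1 = {s1, t1}
  B2 = {s2, t2}
s0 ∈ B0, t0 ∈ B0 → same block
Bisimilar ⇒ trace-equivalent.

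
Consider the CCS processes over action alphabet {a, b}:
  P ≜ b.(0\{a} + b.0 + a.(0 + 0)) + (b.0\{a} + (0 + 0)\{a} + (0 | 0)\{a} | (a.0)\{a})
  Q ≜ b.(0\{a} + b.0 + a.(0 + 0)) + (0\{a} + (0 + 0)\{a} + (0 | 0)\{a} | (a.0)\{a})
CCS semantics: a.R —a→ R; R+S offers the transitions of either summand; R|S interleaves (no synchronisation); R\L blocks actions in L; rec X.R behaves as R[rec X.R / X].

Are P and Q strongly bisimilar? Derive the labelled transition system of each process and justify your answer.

LTS(P): 5 reachable states
  s0 = b.(0\{a} + b.0 + a.(0 + 0)) + (b.0\{a} + (0 + 0)\{a} + (0 | 0)\{a} | (a.0)\{a}) ⊢ ··b··> s1, ··b··> s2
  s1 = 0\{a} ⊢ (no moves)
  s2 = 0\{a} + b.0 + a.(0 + 0) ⊢ ··a··> s3, ··b··> s4
  s3 = 0 + 0 ⊢ (no moves)
  s4 = 0 ⊢ (no moves)
LTS(Q): 4 reachable states
  t0 = b.(0\{a} + b.0 + a.(0 + 0)) + (0\{a} + (0 + 0)\{a} + (0 | 0)\{a} | (a.0)\{a}) ⊢ ··b··> t1
  t1 = 0\{a} + b.0 + a.(0 + 0) ⊢ ··a··> t2, ··b··> t3
  t2 = 0 + 0 ⊢ (no moves)
  t3 = 0 ⊢ (no moves)
Partition-refinement fixed point:
  B0 = {s0}
  B1 = {s1, s3, s4, t2, t3}
  B2 = {s2, t1}
  B3 = {t0}
s0 ∈ B0, t0 ∈ B3 → different blocks

NO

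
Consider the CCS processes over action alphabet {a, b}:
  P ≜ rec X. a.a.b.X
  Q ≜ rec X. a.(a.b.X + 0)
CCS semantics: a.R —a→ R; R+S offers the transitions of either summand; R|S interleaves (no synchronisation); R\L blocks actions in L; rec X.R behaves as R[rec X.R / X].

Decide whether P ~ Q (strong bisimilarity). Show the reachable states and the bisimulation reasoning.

bisimilar

LTS(P): 3 reachable states
  s0 = rec X. a.a.b.X → -a-> s1
  s1 = a.b.(rec X. a.a.b.X) → -a-> s2
  s2 = b.(rec X. a.a.b.X) → -b-> s0
LTS(Q): 3 reachable states
  t0 = rec X. a.(a.b.X + 0) → -a-> t1
  t1 = a.b.(rec X. a.(a.b.X + 0)) + 0 → -a-> t2
  t2 = b.(rec X. a.(a.b.X + 0)) → -b-> t0
Bisimilarity quotient blocks:
  B0 = {s0, t0}
  B1 = {s1, t1}
  B2 = {s2, t2}
s0 ∈ B0, t0 ∈ B0 → same block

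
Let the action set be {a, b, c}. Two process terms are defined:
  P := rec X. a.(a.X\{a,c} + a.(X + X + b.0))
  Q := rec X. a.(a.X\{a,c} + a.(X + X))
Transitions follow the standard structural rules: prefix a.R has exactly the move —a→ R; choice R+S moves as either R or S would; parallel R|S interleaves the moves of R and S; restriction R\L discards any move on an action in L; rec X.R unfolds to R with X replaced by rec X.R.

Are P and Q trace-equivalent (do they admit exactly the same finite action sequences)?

NO — witness ⟨aab⟩

LTS(P): 5 reachable states
  p0 = rec X. a.(a.X\{a,c} + a.(X + X + b.0)) :: ··a··> p1
  p1 = a.(rec X. a.(a.X\{a,c} + a.(X + X + b.0)))\{a,c} + a.((rec X. a.(a.X\{a,c} + a.(X + X + b.0))) + (rec X. a.(a.X\{a,c} + a.(X + X + b.0))) + b.0) :: ··a··> p2, ··a··> p3
  p2 = (rec X. a.(a.X\{a,c} + a.(X + X + b.0))) + (rec X. a.(a.X\{a,c} + a.(X + X + b.0))) + b.0 :: ··a··> p1, ··b··> p4
  p3 = (rec X. a.(a.X\{a,c} + a.(X + X + b.0)))\{a,c} :: ∅
  p4 = 0 :: ∅
LTS(Q): 4 reachable states
  q0 = rec X. a.(a.X\{a,c} + a.(X + X)) :: ··a··> q1
  q1 = a.(rec X. a.(a.X\{a,c} + a.(X + X)))\{a,c} + a.((rec X. a.(a.X\{a,c} + a.(X + X))) + (rec X. a.(a.X\{a,c} + a.(X + X)))) :: ··a··> q2, ··a··> q3
  q2 = (rec X. a.(a.X\{a,c} + a.(X + X))) + (rec X. a.(a.X\{a,c} + a.(X + X))) :: ··a··> q1
  q3 = (rec X. a.(a.X\{a,c} + a.(X + X)))\{a,c} :: ∅
Trace ⟨aab⟩ through P, begin at {p0}:
  [1] a ⇒ {p1}
  [2] a ⇒ {p2, p3}
  [3] b ⇒ {p4}
  ✓ P
Trace ⟨aab⟩ through Q, begin at {q0}:
  [1] a ⇒ {q1}
  [2] a ⇒ {q2, q3}
  [3] b ⇒ no successor for Q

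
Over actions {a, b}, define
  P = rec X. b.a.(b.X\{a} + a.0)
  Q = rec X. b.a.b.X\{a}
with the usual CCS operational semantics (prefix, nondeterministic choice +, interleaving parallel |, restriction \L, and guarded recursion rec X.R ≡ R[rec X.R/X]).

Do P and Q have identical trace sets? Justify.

traces(P) ≠ traces(Q) — witness ⟨baa⟩

P's transition system — 6 states:
  p0 = rec X. b.a.(b.X\{a} + a.0) | --b--▸ p1
  p1 = a.(b.(rec X. b.a.(b.X\{a} + a.0))\{a} + a.0) | --a--▸ p2
  p2 = b.(rec X. b.a.(b.X\{a} + a.0))\{a} + a.0 | --a--▸ p3, --b--▸ p4
  p3 = 0 | deadlocked
  p4 = (rec X. b.a.(b.X\{a} + a.0))\{a} | --b--▸ p5
  p5 = (a.(b.(rec X. b.a.(b.X\{a} + a.0))\{a} + a.0))\{a} | deadlocked
Q's transition system — 5 states:
  q0 = rec X. b.a.b.X\{a} | --b--▸ q1
  q1 = a.b.(rec X. b.a.b.X\{a})\{a} | --a--▸ q2
  q2 = b.(rec X. b.a.b.X\{a})\{a} | --b--▸ q3
  q3 = (rec X. b.a.b.X\{a})\{a} | --b--▸ q4
  q4 = (a.b.(rec X. b.a.b.X\{a})\{a})\{a} | deadlocked
Run σ = ⟨baa⟩ on P: start {p0}
  [1] b ⇒ {p1}
  [2] a ⇒ {p2}
  [3] a ⇒ {p3}
  — P admits the full trace.
Run σ = ⟨baa⟩ on Q: start {q0}
  [1] b ⇒ {q1}
  [2] a ⇒ {q2}
  [3] a ⇒ ∅ (Q stuck)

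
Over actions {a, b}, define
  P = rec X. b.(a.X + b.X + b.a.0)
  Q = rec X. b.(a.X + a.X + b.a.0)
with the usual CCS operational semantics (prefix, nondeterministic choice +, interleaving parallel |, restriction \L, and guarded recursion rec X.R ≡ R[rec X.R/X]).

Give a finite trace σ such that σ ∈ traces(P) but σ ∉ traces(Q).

P's transition system — 4 states:
  s0 = rec X. b.(a.X + b.X + b.a.0) | ··b··> s1
  s1 = a.(rec X. b.(a.X + b.X + b.a.0)) + b.(rec X. b.(a.X + b.X + b.a.0)) + b.a.0 | ··a··> s0, ··b··> s0, ··b··> s2
  s2 = a.0 | ··a··> s3
  s3 = 0 | (no moves)
Q's transition system — 4 states:
  t0 = rec X. b.(a.X + a.X + b.a.0) | ··b··> t1
  t1 = a.(rec X. b.(a.X + a.X + b.a.0)) + a.(rec X. b.(a.X + a.X + b.a.0)) + b.a.0 | ··a··> t0, ··b··> t2
  t2 = a.0 | ··a··> t3
  t3 = 0 | (no moves)
Executing bbb from P (initial set {s0}):
  step 1 (b): {s1}
  step 2 (b): {s0, s2}
  step 3 (b): {s1}
  ✓ P
Executing bbb from Q (initial set {t0}):
  step 1 (b): {t1}
  step 2 (b): {t2}
  step 3 (b): ∅ (Q stuck)

bbb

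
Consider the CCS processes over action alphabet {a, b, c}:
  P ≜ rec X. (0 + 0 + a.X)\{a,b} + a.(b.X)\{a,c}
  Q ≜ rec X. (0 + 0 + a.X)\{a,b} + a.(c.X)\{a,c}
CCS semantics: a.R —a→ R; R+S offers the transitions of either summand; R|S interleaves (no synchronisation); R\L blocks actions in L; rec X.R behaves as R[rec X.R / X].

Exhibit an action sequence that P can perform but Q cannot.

ab

P's transition system — 3 states:
  m0 = rec X. (0 + 0 + a.X)\{a,b} + a.(b.X)\{a,c} :: -a-> m1
  m1 = (b.(rec X. (0 + 0 + a.X)\{a,b} + a.(b.X)\{a,c}))\{a,c} :: -b-> m2
  m2 = (rec X. (0 + 0 + a.X)\{a,b} + a.(b.X)\{a,c})\{a,c} :: ∅
Q's transition system — 2 states:
  n0 = rec X. (0 + 0 + a.X)\{a,b} + a.(c.X)\{a,c} :: -a-> n1
  n1 = (c.(rec X. (0 + 0 + a.X)\{a,b} + a.(c.X)\{a,c}))\{a,c} :: ∅
Executing ab from P (initial set {m0}):
  after a @ step 1: {m1}
  after b @ step 2: {m2}
  — P admits the full trace.
Executing ab from Q (initial set {n0}):
  after a @ step 1: {n1}
  after b @ step 2: ∅  — Q cannot continue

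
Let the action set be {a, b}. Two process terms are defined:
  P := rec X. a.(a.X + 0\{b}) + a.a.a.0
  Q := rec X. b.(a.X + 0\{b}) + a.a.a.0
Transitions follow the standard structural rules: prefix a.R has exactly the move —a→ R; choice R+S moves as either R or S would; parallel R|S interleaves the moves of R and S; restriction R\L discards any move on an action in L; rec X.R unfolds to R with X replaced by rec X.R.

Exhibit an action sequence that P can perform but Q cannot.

aaaa

P's transition system — 5 states:
  u0 = rec X. a.(a.X + 0\{b}) + a.a.a.0 has moves --a--▸ u1, --a--▸ u2
  u1 = a.(rec X. a.(a.X + 0\{b}) + a.a.a.0) + 0\{b} has moves --a--▸ u0
  u2 = a.a.0 has moves --a--▸ u3
  u3 = a.0 has moves --a--▸ u4
  u4 = 0 has moves ∅
Q's transition system — 5 states:
  v0 = rec X. b.(a.X + 0\{b}) + a.a.a.0 has moves --a--▸ v1, --b--▸ v2
  v1 = a.a.0 has moves --a--▸ v3
  v2 = a.(rec X. b.(a.X + 0\{b}) + a.a.a.0) + 0\{b} has moves --a--▸ v0
  v3 = a.0 has moves --a--▸ v4
  v4 = 0 has moves ∅
Run σ = ⟨aaaa⟩ on P: start {u0}
  [1] a ⇒ {u1, u2}
  [2] a ⇒ {u0, u3}
  [3] a ⇒ {u1, u2, u4}
  [4] a ⇒ {u0, u3}
  — P admits the full trace.
Run σ = ⟨aaaa⟩ on Q: start {v0}
  [1] a ⇒ {v1}
  [2] a ⇒ {v3}
  [3] a ⇒ {v4}
  [4] a ⇒ no successor for Q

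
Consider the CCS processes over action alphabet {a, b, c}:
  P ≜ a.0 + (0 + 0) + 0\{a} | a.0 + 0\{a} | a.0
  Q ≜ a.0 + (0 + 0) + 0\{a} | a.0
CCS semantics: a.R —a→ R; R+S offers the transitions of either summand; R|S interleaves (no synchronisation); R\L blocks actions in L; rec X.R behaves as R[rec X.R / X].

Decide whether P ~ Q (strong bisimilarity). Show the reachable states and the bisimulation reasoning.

YES

LTS(P): 3 reachable states
  m0 = a.0 + (0 + 0) + 0\{a} | a.0 + 0\{a} | a.0 has moves ··a··> m1, ··a··> m2
  m1 = 0 has moves stopped
  m2 = 0\{a} | 0 has moves stopped
LTS(Q): 3 reachable states
  n0 = a.0 + (0 + 0) + 0\{a} | a.0 has moves ··a··> n1, ··a··> n2
  n1 = 0 has moves stopped
  n2 = 0\{a} | 0 has moves stopped
Bisimilarity quotient blocks:
  B0 = {m0, n0}
  B1 = {m1, m2, n1, n2}
m0 ∈ B0, n0 ∈ B0 → same block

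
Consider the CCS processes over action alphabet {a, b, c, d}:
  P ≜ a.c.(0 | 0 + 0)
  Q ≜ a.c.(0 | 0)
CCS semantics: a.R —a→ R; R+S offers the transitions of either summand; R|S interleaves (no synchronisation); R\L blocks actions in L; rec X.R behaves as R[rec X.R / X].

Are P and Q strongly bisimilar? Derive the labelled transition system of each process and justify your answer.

YES

LTS(P): 3 reachable states
  u0 = a.c.(0 | 0 + 0) → =a=> u1
  u1 = c.(0 | 0 + 0) → =c=> u2
  u2 = 0 | 0 + 0 → (no moves)
LTS(Q): 3 reachable states
  v0 = a.c.(0 | 0) → =a=> v1
  v1 = c.(0 | 0) → =c=> v2
  v2 = 0 | 0 → (no moves)
Coarsest stable partition (strong bisimilarity classes):
  B0 = {u0, v0}
  B1 = {u1, v1}
  B2 = {u2, v2}
u0 ∈ B0, v0 ∈ B0 → same block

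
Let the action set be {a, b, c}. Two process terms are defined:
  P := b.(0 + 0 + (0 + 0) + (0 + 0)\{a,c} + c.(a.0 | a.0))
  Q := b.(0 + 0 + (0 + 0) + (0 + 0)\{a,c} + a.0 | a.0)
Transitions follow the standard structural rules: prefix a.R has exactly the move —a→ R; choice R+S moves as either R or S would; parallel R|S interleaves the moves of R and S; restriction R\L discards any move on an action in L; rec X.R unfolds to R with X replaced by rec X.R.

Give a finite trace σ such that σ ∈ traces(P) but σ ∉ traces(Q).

bc

Reachable graph of P (6 states):
  u0 = b.(0 + 0 + (0 + 0) + (0 + 0)\{a,c} + c.(a.0 | a.0)) | ··b··> u1
  u1 = 0 + 0 + (0 + 0) + (0 + 0)\{a,c} + c.(a.0 | a.0) | ··c··> u2
  u2 = a.0 | a.0 | ··a··> u3, ··a··> u4
  u3 = 0 | a.0 | ··a··> u5
  u4 = a.0 | 0 | ··a··> u5
  u5 = 0 | 0 | deadlocked
Reachable graph of Q (5 states):
  v0 = b.(0 + 0 + (0 + 0) + (0 + 0)\{a,c} + a.0 | a.0) | ··b··> v1
  v1 = 0 + 0 + (0 + 0) + (0 + 0)\{a,c} + a.0 | a.0 | ··a··> v2, ··a··> v3
  v2 = 0 | a.0 | ··a··> v4
  v3 = a.0 | 0 | ··a··> v4
  v4 = 0 | 0 | deadlocked
Executing bc from P (initial set {u0}):
  after b @ step 1: {u1}
  after c @ step 2: {u2}
  ✓ P
Executing bc from Q (initial set {v0}):
  after b @ step 1: {v1}
  after c @ step 2: ∅  — Q cannot continue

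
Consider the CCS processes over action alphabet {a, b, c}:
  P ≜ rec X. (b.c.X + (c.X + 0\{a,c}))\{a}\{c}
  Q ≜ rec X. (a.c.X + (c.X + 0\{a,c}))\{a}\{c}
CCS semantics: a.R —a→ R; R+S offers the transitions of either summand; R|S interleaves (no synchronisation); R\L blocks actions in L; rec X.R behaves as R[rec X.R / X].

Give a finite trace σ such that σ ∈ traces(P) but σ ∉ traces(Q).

b

Reachable graph of P (2 states):
  s0 = rec X. (b.c.X + (c.X + 0\{a,c}))\{a}\{c} :: -b-> s1
  s1 = (c.(rec X. (b.c.X + (c.X + 0\{a,c}))\{a}\{c}))\{a}\{c} :: (no moves)
Reachable graph of Q (1 states):
  t0 = rec X. (a.c.X + (c.X + 0\{a,c}))\{a}\{c} :: (no moves)
Run σ = ⟨b⟩ on P: start {s0}
  step 1 (b): {s1}
  ✓ P
Run σ = ⟨b⟩ on Q: start {t0}
  step 1 (b): no successor for Q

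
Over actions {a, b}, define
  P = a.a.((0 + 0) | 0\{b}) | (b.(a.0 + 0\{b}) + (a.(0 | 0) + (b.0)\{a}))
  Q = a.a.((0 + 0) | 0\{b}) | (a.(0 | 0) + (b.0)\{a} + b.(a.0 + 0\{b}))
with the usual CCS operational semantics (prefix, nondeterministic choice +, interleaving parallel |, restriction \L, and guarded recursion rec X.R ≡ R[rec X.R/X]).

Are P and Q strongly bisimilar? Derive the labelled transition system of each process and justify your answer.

YES

LTS(P): 15 reachable states
  p0 = a.a.((0 + 0) | 0\{b}) | (b.(a.0 + 0\{b}) + (a.(0 | 0) + (b.0)\{a})) has moves -a-> p1, -a-> p2, -b-> p3, -b-> p4
  p1 = a.((0 + 0) | 0\{b}) | (b.(a.0 + 0\{b}) + (a.(0 | 0) + (b.0)\{a})) has moves -a-> p5, -a-> p6, -b-> p7, -b-> p8
  p2 = a.a.((0 + 0) | 0\{b}) | (0 | 0) has moves -a-> p6
  p3 = a.a.((0 + 0) | 0\{b}) | (a.0 + 0\{b}) has moves -a-> p7, -a-> p9
  p4 = a.a.((0 + 0) | 0\{b}) | 0\{a} has moves -a-> p8
  p5 = (0 + 0) | 0\{b} | (b.(a.0 + 0\{b}) + (a.(0 | 0) + (b.0)\{a})) has moves -a-> p10, -b-> p11, -b-> p12
  p6 = a.((0 + 0) | 0\{b}) | (0 | 0) has moves -a-> p10
  p7 = a.((0 + 0) | 0\{b}) | (a.0 + 0\{b}) has moves -a-> p11, -a-> p13
  p8 = a.((0 + 0) | 0\{b}) | 0\{a} has moves -a-> p12
  p9 = a.a.((0 + 0) | 0\{b}) | 0 has moves -a-> p13
  p10 = (0 + 0) | 0\{b} | (0 | 0) has moves stopped
  p11 = (0 + 0) | 0\{b} | (a.0 + 0\{b}) has moves -a-> p14
  p12 = (0 + 0) | 0\{b} | 0\{a} has moves stopped
  p13 = a.((0 + 0) | 0\{b}) | 0 has moves -a-> p14
  p14 = (0 + 0) | 0\{b} | 0 has moves stopped
LTS(Q): 15 reachable states
  q0 = a.a.((0 + 0) | 0\{b}) | (a.(0 | 0) + (b.0)\{a} + b.(a.0 + 0\{b})) has moves -a-> q1, -a-> q2, -b-> q3, -b-> q4
  q1 = a.((0 + 0) | 0\{b}) | (a.(0 | 0) + (b.0)\{a} + b.(a.0 + 0\{b})) has moves -a-> q5, -a-> q6, -b-> q7, -b-> q8
  q2 = a.a.((0 + 0) | 0\{b}) | (0 | 0) has moves -a-> q6
  q3 = a.a.((0 + 0) | 0\{b}) | (a.0 + 0\{b}) has moves -a-> q7, -a-> q9
  q4 = a.a.((0 + 0) | 0\{b}) | 0\{a} has moves -a-> q8
  q5 = (0 + 0) | 0\{b} | (a.(0 | 0) + (b.0)\{a} + b.(a.0 + 0\{b})) has moves -a-> q10, -b-> q11, -b-> q12
  q6 = a.((0 + 0) | 0\{b}) | (0 | 0) has moves -a-> q10
  q7 = a.((0 + 0) | 0\{b}) | (a.0 + 0\{b}) has moves -a-> q11, -a-> q13
  q8 = a.((0 + 0) | 0\{b}) | 0\{a} has moves -a-> q12
  q9 = a.a.((0 + 0) | 0\{b}) | 0 has moves -a-> q13
  q10 = (0 + 0) | 0\{b} | (0 | 0) has moves stopped
  q11 = (0 + 0) | 0\{b} | (a.0 + 0\{b}) has moves -a-> q14
  q12 = (0 + 0) | 0\{b} | 0\{a} has moves stopped
  q13 = a.((0 + 0) | 0\{b}) | 0 has moves -a-> q14
  q14 = (0 + 0) | 0\{b} | 0 has moves stopped
Partition-refinement fixed point:
  B0 = {p0, q0}
  B1 = {p3, q3}
  B2 = {p2, p4, p7, p9, q2, q4, q7, q9}
  B3 = {p11, p13, p6, p8, q11, q13, q6, q8}
  B4 = {p10, p12, p14, q10, q12, q14}
  B5 = {p1, q1}
  B6 = {p5, q5}
p0 ∈ B0, q0 ∈ B0 → same block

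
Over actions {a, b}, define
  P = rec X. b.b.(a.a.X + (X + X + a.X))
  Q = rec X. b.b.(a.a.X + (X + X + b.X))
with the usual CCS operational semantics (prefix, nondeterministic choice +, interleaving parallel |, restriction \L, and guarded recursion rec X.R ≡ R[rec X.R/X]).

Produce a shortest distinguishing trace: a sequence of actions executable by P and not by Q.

bbab

Reachable graph of P (4 states):
  p0 = rec X. b.b.(a.a.X + (X + X + a.X)) :: =b=> p1
  p1 = b.(a.a.(rec X. b.b.(a.a.X + (X + X + a.X))) + ((rec X. b.b.(a.a.X + (X + X + a.X))) + (rec X. b.b.(a.a.X + (X + X + a.X))) + a.(rec X. b.b.(a.a.X + (X + X + a.X))))) :: =b=> p2
  p2 = a.a.(rec X. b.b.(a.a.X + (X + X + a.X))) + ((rec X. b.b.(a.a.X + (X + X + a.X))) + (rec X. b.b.(a.a.X + (X + X + a.X))) + a.(rec X. b.b.(a.a.X + (X + X + a.X)))) :: =a=> p0, =a=> p3, =b=> p1
  p3 = a.(rec X. b.b.(a.a.X + (X + X + a.X))) :: =a=> p0
Reachable graph of Q (4 states):
  q0 = rec X. b.b.(a.a.X + (X + X + b.X)) :: =b=> q1
  q1 = b.(a.a.(rec X. b.b.(a.a.X + (X + X + b.X))) + ((rec X. b.b.(a.a.X + (X + X + b.X))) + (rec X. b.b.(a.a.X + (X + X + b.X))) + b.(rec X. b.b.(a.a.X + (X + X + b.X))))) :: =b=> q2
  q2 = a.a.(rec X. b.b.(a.a.X + (X + X + b.X))) + ((rec X. b.b.(a.a.X + (X + X + b.X))) + (rec X. b.b.(a.a.X + (X + X + b.X))) + b.(rec X. b.b.(a.a.X + (X + X + b.X)))) :: =a=> q3, =b=> q0, =b=> q1
  q3 = a.(rec X. b.b.(a.a.X + (X + X + b.X))) :: =a=> q0
Run σ = ⟨bbab⟩ on P: start {p0}
  after b @ step 1: {p1}
  after b @ step 2: {p2}
  after a @ step 3: {p0, p3}
  after b @ step 4: {p1}
  — P admits the full trace.
Run σ = ⟨bbab⟩ on Q: start {q0}
  after b @ step 1: {q1}
  after b @ step 2: {q2}
  after a @ step 3: {q3}
  after b @ step 4: ∅  — Q cannot continue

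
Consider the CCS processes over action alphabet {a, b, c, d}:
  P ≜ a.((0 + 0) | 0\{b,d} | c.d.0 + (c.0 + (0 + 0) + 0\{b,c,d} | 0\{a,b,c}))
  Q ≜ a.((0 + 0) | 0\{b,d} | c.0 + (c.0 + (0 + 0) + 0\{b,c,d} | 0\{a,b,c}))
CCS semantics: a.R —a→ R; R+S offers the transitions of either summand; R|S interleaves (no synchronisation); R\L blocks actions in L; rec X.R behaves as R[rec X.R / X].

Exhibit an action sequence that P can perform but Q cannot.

Reachable graph of P (5 states):
  p0 = a.((0 + 0) | 0\{b,d} | c.d.0 + (c.0 + (0 + 0) + 0\{b,c,d} | 0\{a,b,c})) ⊢ ··a··> p1
  p1 = (0 + 0) | 0\{b,d} | c.d.0 + (c.0 + (0 + 0) + 0\{b,c,d} | 0\{a,b,c}) ⊢ ··c··> p2, ··c··> p3
  p2 = (0 + 0) | 0\{b,d} | d.0 ⊢ ··d··> p4
  p3 = 0 ⊢ deadlocked
  p4 = (0 + 0) | 0\{b,d} | 0 ⊢ deadlocked
Reachable graph of Q (4 states):
  q0 = a.((0 + 0) | 0\{b,d} | c.0 + (c.0 + (0 + 0) + 0\{b,c,d} | 0\{a,b,c})) ⊢ ··a··> q1
  q1 = (0 + 0) | 0\{b,d} | c.0 + (c.0 + (0 + 0) + 0\{b,c,d} | 0\{a,b,c}) ⊢ ··c··> q2, ··c··> q3
  q2 = (0 + 0) | 0\{b,d} | 0 ⊢ deadlocked
  q3 = 0 ⊢ deadlocked
Trace ⟨acd⟩ through P, begin at {p0}:
  [1] a ⇒ {p1}
  [2] c ⇒ {p2, p3}
  [3] d ⇒ {p4}
  ✓ P
Trace ⟨acd⟩ through Q, begin at {q0}:
  [1] a ⇒ {q1}
  [2] c ⇒ {q2, q3}
  [3] d ⇒ no successor for Q

acd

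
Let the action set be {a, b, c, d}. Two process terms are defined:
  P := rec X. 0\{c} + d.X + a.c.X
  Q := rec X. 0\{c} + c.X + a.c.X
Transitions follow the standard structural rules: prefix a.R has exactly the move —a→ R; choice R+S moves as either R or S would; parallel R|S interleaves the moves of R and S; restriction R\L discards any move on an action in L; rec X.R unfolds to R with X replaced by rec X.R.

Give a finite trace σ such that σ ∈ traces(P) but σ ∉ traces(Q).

d

P's transition system — 2 states:
  m0 = rec X. 0\{c} + d.X + a.c.X | ··a··> m1, ··d··> m0
  m1 = c.(rec X. 0\{c} + d.X + a.c.X) | ··c··> m0
Q's transition system — 2 states:
  n0 = rec X. 0\{c} + c.X + a.c.X | ··a··> n1, ··c··> n0
  n1 = c.(rec X. 0\{c} + c.X + a.c.X) | ··c··> n0
Run σ = ⟨d⟩ on P: start {m0}
  after d @ step 1: {m0}
  — P admits the full trace.
Run σ = ⟨d⟩ on Q: start {n0}
  after d @ step 1: ∅ (Q stuck)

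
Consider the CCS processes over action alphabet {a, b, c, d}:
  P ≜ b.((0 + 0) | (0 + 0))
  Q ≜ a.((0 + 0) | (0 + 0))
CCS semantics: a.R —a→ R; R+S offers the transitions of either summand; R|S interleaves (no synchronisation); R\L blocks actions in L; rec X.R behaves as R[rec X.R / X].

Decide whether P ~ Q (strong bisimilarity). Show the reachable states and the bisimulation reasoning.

P ≁ Q

Reachable graph of P (2 states):
  s0 = b.((0 + 0) | (0 + 0)) ⊢ —b→ s1
  s1 = (0 + 0) | (0 + 0) ⊢ stopped
Reachable graph of Q (2 states):
  t0 = a.((0 + 0) | (0 + 0)) ⊢ —a→ t1
  t1 = (0 + 0) | (0 + 0) ⊢ stopped
Coarsest stable partition (strong bisimilarity classes):
  B0 = {s0}
  B1 = {s1, t1}
  B2 = {t0}
s0 ∈ B0, t0 ∈ B2 → different blocks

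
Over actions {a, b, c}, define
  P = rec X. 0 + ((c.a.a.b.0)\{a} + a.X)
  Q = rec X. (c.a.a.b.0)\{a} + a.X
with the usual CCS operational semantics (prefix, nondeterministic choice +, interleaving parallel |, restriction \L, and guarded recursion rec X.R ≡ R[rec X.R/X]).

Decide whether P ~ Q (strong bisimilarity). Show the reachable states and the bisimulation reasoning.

P's transition system — 2 states:
  m0 = rec X. 0 + ((c.a.a.b.0)\{a} + a.X) | =a=> m0, =c=> m1
  m1 = (a.a.b.0)\{a} | deadlocked
Q's transition system — 2 states:
  n0 = rec X. (c.a.a.b.0)\{a} + a.X | =a=> n0, =c=> n1
  n1 = (a.a.b.0)\{a} | deadlocked
Partition-refinement fixed point:
  B0 = {m0, n0}
  B1 = {m1, n1}
m0 ∈ B0, n0 ∈ B0 → same block

bisimilar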